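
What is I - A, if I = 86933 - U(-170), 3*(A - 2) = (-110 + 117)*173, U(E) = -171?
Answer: 260095/3 ≈ 86698.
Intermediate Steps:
A = 1217/3 (A = 2 + ((-110 + 117)*173)/3 = 2 + (7*173)/3 = 2 + (1/3)*1211 = 2 + 1211/3 = 1217/3 ≈ 405.67)
I = 87104 (I = 86933 - 1*(-171) = 86933 + 171 = 87104)
I - A = 87104 - 1*1217/3 = 87104 - 1217/3 = 260095/3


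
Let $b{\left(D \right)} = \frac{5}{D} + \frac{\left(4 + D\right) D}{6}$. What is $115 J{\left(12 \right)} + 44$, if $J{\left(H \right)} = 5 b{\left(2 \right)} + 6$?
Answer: $\frac{6643}{2} \approx 3321.5$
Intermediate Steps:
$b{\left(D \right)} = \frac{5}{D} + \frac{D \left(4 + D\right)}{6}$ ($b{\left(D \right)} = \frac{5}{D} + D \left(4 + D\right) \frac{1}{6} = \frac{5}{D} + \frac{D \left(4 + D\right)}{6}$)
$J{\left(H \right)} = \frac{57}{2}$ ($J{\left(H \right)} = 5 \frac{30 + 2^{2} \left(4 + 2\right)}{6 \cdot 2} + 6 = 5 \cdot \frac{1}{6} \cdot \frac{1}{2} \left(30 + 4 \cdot 6\right) + 6 = 5 \cdot \frac{1}{6} \cdot \frac{1}{2} \left(30 + 24\right) + 6 = 5 \cdot \frac{1}{6} \cdot \frac{1}{2} \cdot 54 + 6 = 5 \cdot \frac{9}{2} + 6 = \frac{45}{2} + 6 = \frac{57}{2}$)
$115 J{\left(12 \right)} + 44 = 115 \cdot \frac{57}{2} + 44 = \frac{6555}{2} + 44 = \frac{6643}{2}$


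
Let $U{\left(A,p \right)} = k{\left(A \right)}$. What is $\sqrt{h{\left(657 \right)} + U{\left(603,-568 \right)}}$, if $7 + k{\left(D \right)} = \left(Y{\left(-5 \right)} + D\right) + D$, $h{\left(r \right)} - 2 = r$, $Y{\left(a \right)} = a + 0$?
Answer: $\sqrt{1853} \approx 43.047$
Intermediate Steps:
$Y{\left(a \right)} = a$
$h{\left(r \right)} = 2 + r$
$k{\left(D \right)} = -12 + 2 D$ ($k{\left(D \right)} = -7 + \left(\left(-5 + D\right) + D\right) = -7 + \left(-5 + 2 D\right) = -12 + 2 D$)
$U{\left(A,p \right)} = -12 + 2 A$
$\sqrt{h{\left(657 \right)} + U{\left(603,-568 \right)}} = \sqrt{\left(2 + 657\right) + \left(-12 + 2 \cdot 603\right)} = \sqrt{659 + \left(-12 + 1206\right)} = \sqrt{659 + 1194} = \sqrt{1853}$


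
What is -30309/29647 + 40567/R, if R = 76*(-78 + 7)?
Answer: -1366237213/159975212 ≈ -8.5403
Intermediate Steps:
R = -5396 (R = 76*(-71) = -5396)
-30309/29647 + 40567/R = -30309/29647 + 40567/(-5396) = -30309*1/29647 + 40567*(-1/5396) = -30309/29647 - 40567/5396 = -1366237213/159975212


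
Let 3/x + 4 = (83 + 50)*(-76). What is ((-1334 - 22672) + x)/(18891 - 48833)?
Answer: 242748675/302773504 ≈ 0.80175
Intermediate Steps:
x = -3/10112 (x = 3/(-4 + (83 + 50)*(-76)) = 3/(-4 + 133*(-76)) = 3/(-4 - 10108) = 3/(-10112) = 3*(-1/10112) = -3/10112 ≈ -0.00029668)
((-1334 - 22672) + x)/(18891 - 48833) = ((-1334 - 22672) - 3/10112)/(18891 - 48833) = (-24006 - 3/10112)/(-29942) = -242748675/10112*(-1/29942) = 242748675/302773504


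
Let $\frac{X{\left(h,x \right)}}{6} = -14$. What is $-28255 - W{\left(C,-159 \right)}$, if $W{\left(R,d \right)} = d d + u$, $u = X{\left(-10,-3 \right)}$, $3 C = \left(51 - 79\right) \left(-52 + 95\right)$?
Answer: $-53452$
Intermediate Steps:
$C = - \frac{1204}{3}$ ($C = \frac{\left(51 - 79\right) \left(-52 + 95\right)}{3} = \frac{\left(-28\right) 43}{3} = \frac{1}{3} \left(-1204\right) = - \frac{1204}{3} \approx -401.33$)
$X{\left(h,x \right)} = -84$ ($X{\left(h,x \right)} = 6 \left(-14\right) = -84$)
$u = -84$
$W{\left(R,d \right)} = -84 + d^{2}$ ($W{\left(R,d \right)} = d d - 84 = d^{2} - 84 = -84 + d^{2}$)
$-28255 - W{\left(C,-159 \right)} = -28255 - \left(-84 + \left(-159\right)^{2}\right) = -28255 - \left(-84 + 25281\right) = -28255 - 25197 = -53452$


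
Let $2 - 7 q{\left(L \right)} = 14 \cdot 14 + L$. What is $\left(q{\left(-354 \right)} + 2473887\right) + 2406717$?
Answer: $\frac{34164388}{7} \approx 4.8806 \cdot 10^{6}$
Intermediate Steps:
$q{\left(L \right)} = - \frac{194}{7} - \frac{L}{7}$ ($q{\left(L \right)} = \frac{2}{7} - \frac{14 \cdot 14 + L}{7} = \frac{2}{7} - \frac{196 + L}{7} = \frac{2}{7} - \left(28 + \frac{L}{7}\right) = - \frac{194}{7} - \frac{L}{7}$)
$\left(q{\left(-354 \right)} + 2473887\right) + 2406717 = \left(\left(- \frac{194}{7} - - \frac{354}{7}\right) + 2473887\right) + 2406717 = \left(\left(- \frac{194}{7} + \frac{354}{7}\right) + 2473887\right) + 2406717 = \left(\frac{160}{7} + 2473887\right) + 2406717 = \frac{17317369}{7} + 2406717 = \frac{34164388}{7}$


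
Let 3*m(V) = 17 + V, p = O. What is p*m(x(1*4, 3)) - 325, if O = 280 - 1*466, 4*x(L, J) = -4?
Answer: -1317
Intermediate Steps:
x(L, J) = -1 (x(L, J) = (¼)*(-4) = -1)
O = -186 (O = 280 - 466 = -186)
p = -186
m(V) = 17/3 + V/3 (m(V) = (17 + V)/3 = 17/3 + V/3)
p*m(x(1*4, 3)) - 325 = -186*(17/3 + (⅓)*(-1)) - 325 = -186*(17/3 - ⅓) - 325 = -186*16/3 - 325 = -992 - 325 = -1317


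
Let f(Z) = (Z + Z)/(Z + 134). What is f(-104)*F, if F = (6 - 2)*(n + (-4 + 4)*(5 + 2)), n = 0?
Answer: 0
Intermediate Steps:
f(Z) = 2*Z/(134 + Z) (f(Z) = (2*Z)/(134 + Z) = 2*Z/(134 + Z))
F = 0 (F = (6 - 2)*(0 + (-4 + 4)*(5 + 2)) = 4*(0 + 0*7) = 4*(0 + 0) = 4*0 = 0)
f(-104)*F = (2*(-104)/(134 - 104))*0 = (2*(-104)/30)*0 = (2*(-104)*(1/30))*0 = -104/15*0 = 0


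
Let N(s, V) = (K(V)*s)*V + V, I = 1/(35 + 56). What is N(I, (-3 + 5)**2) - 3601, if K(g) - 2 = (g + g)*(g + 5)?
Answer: -327031/91 ≈ -3593.7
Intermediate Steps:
K(g) = 2 + 2*g*(5 + g) (K(g) = 2 + (g + g)*(g + 5) = 2 + (2*g)*(5 + g) = 2 + 2*g*(5 + g))
I = 1/91 ≈ 0.010989
N(s, V) = V + V*s*(2 + 2*V**2 + 10*V) (N(s, V) = ((2 + 2*V**2 + 10*V)*s)*V + V = (s*(2 + 2*V**2 + 10*V))*V + V = V*s*(2 + 2*V**2 + 10*V) + V = V + V*s*(2 + 2*V**2 + 10*V))
N(I, (-3 + 5)**2) - 3601 = (-3 + 5)**2*(1 + 2*(1/91)*(1 + ((-3 + 5)**2)**2 + 5*(-3 + 5)**2)) - 3601 = 2**2*(1 + 2*(1/91)*(1 + (2**2)**2 + 5*2**2)) - 3601 = 4*(1 + 2*(1/91)*(1 + 4**2 + 5*4)) - 3601 = 4*(1 + 2*(1/91)*(1 + 16 + 20)) - 3601 = 4*(1 + 2*(1/91)*37) - 3601 = 4*(1 + 74/91) - 3601 = 4*(165/91) - 3601 = 660/91 - 3601 = -327031/91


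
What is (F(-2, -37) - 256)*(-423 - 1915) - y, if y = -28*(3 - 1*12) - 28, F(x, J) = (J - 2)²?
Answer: -2957794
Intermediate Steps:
F(x, J) = (-2 + J)²
y = 224 (y = -28*(3 - 12) - 28 = -28*(-9) - 28 = 252 - 28 = 224)
(F(-2, -37) - 256)*(-423 - 1915) - y = ((-2 - 37)² - 256)*(-423 - 1915) - 1*224 = ((-39)² - 256)*(-2338) - 224 = (1521 - 256)*(-2338) - 224 = 1265*(-2338) - 224 = -2957570 - 224 = -2957794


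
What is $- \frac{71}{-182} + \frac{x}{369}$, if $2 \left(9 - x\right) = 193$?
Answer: $\frac{5137}{33579} \approx 0.15298$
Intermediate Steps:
$x = - \frac{175}{2}$ ($x = 9 - \frac{193}{2} = - \frac{175}{2} \approx -87.5$)
$- \frac{71}{-182} + \frac{x}{369} = - \frac{71}{-182} - \frac{175}{2 \cdot 369} = \left(-71\right) \left(- \frac{1}{182}\right) - \frac{175}{738} = \frac{71}{182} - \frac{175}{738} = \frac{5137}{33579}$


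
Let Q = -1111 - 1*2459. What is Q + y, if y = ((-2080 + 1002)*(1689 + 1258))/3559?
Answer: -15882496/3559 ≈ -4462.6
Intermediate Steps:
y = -3176866/3559 (y = -1078*2947*(1/3559) = -3176866*1/3559 = -3176866/3559 ≈ -892.63)
Q = -3570 (Q = -1111 - 2459 = -3570)
Q + y = -3570 - 3176866/3559 = -15882496/3559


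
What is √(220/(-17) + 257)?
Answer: 3*√7837/17 ≈ 15.622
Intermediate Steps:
√(220/(-17) + 257) = √(220*(-1/17) + 257) = √(-220/17 + 257) = √(4149/17) = 3*√7837/17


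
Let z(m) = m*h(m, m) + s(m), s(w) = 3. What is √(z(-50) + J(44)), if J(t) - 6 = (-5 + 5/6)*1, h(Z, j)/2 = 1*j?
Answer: √180174/6 ≈ 70.745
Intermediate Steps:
h(Z, j) = 2*j (h(Z, j) = 2*(1*j) = 2*j)
J(t) = 11/6 (J(t) = 6 + (-5 + 5/6)*1 = 6 + (-5 + 5*(⅙))*1 = 6 + (-5 + ⅚)*1 = 6 - 25/6*1 = 6 - 25/6 = 11/6)
z(m) = 3 + 2*m² (z(m) = m*(2*m) + 3 = 2*m² + 3 = 3 + 2*m²)
√(z(-50) + J(44)) = √((3 + 2*(-50)²) + 11/6) = √((3 + 2*2500) + 11/6) = √((3 + 5000) + 11/6) = √(5003 + 11/6) = √(30029/6) = √180174/6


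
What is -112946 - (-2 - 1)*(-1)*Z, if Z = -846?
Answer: -110408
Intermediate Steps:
-112946 - (-2 - 1)*(-1)*Z = -112946 - (-2 - 1)*(-1)*(-846) = -112946 - (-3*(-1))*(-846) = -112946 - 3*(-846) = -112946 - 1*(-2538) = -112946 + 2538 = -110408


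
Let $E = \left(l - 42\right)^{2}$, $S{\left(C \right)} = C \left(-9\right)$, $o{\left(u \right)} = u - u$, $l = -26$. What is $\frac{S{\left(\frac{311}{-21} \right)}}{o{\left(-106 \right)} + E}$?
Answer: $\frac{933}{32368} \approx 0.028825$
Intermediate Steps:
$o{\left(u \right)} = 0$
$S{\left(C \right)} = - 9 C$
$E = 4624$ ($E = \left(-26 - 42\right)^{2} = \left(-68\right)^{2} = 4624$)
$\frac{S{\left(\frac{311}{-21} \right)}}{o{\left(-106 \right)} + E} = \frac{\left(-9\right) \frac{311}{-21}}{0 + 4624} = \frac{\left(-9\right) 311 \left(- \frac{1}{21}\right)}{4624} = \left(-9\right) \left(- \frac{311}{21}\right) \frac{1}{4624} = \frac{933}{7} \cdot \frac{1}{4624} = \frac{933}{32368}$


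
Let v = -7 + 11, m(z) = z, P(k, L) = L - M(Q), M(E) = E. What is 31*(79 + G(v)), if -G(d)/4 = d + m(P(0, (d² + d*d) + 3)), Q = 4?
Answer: -1891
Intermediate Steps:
P(k, L) = -4 + L (P(k, L) = L - 1*4 = L - 4 = -4 + L)
v = 4
G(d) = 4 - 8*d² - 4*d (G(d) = -4*(d + (-4 + ((d² + d*d) + 3))) = -4*(d + (-4 + ((d² + d²) + 3))) = -4*(d + (-4 + (2*d² + 3))) = -4*(d + (-4 + (3 + 2*d²))) = -4*(d + (-1 + 2*d²)) = -4*(-1 + d + 2*d²) = 4 - 8*d² - 4*d)
31*(79 + G(v)) = 31*(79 + (4 - 8*4² - 4*4)) = 31*(79 + (4 - 8*16 - 16)) = 31*(79 + (4 - 128 - 16)) = 31*(79 - 140) = 31*(-61) = -1891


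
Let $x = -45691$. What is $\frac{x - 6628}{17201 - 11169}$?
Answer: $- \frac{52319}{6032} \approx -8.6736$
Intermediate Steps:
$\frac{x - 6628}{17201 - 11169} = \frac{-45691 - 6628}{17201 - 11169} = - \frac{52319}{17201 - 11169} = - \frac{52319}{6032}$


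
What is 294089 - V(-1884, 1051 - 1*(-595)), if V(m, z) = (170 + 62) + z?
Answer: 292211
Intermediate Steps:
V(m, z) = 232 + z
294089 - V(-1884, 1051 - 1*(-595)) = 294089 - (232 + (1051 - 1*(-595))) = 294089 - (232 + (1051 + 595)) = 294089 - (232 + 1646) = 294089 - 1*1878 = 294089 - 1878 = 292211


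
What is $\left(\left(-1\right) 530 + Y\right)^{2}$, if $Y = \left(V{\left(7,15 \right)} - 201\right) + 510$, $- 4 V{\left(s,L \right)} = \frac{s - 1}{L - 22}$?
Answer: $\frac{9554281}{196} \approx 48746.0$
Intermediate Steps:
$V{\left(s,L \right)} = - \frac{-1 + s}{4 \left(-22 + L\right)}$ ($V{\left(s,L \right)} = - \frac{\left(s - 1\right) \frac{1}{L - 22}}{4} = - \frac{\left(-1 + s\right) \frac{1}{-22 + L}}{4} = - \frac{\frac{1}{-22 + L} \left(-1 + s\right)}{4} = - \frac{-1 + s}{4 \left(-22 + L\right)}$)
$Y = \frac{4329}{14}$ ($Y = \left(\frac{1 - 7}{4 \left(-22 + 15\right)} - 201\right) + 510 = \left(\frac{1 - 7}{4 \left(-7\right)} - 201\right) + 510 = \left(\frac{1}{4} \left(- \frac{1}{7}\right) \left(-6\right) - 201\right) + 510 = \left(\frac{3}{14} - 201\right) + 510 = - \frac{2811}{14} + 510 = \frac{4329}{14} \approx 309.21$)
$\left(\left(-1\right) 530 + Y\right)^{2} = \left(\left(-1\right) 530 + \frac{4329}{14}\right)^{2} = \left(-530 + \frac{4329}{14}\right)^{2} = \left(- \frac{3091}{14}\right)^{2} = \frac{9554281}{196}$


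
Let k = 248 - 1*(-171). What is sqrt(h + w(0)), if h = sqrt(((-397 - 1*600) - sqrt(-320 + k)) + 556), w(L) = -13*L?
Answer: (-441 - 3*sqrt(11))**(1/4) ≈ 3.2585 + 3.2585*I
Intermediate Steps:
k = 419 (k = 248 + 171 = 419)
h = sqrt(-441 - 3*sqrt(11)) (h = sqrt(((-397 - 1*600) - sqrt(-320 + 419)) + 556) = sqrt(((-397 - 600) - sqrt(99)) + 556) = sqrt((-997 - 3*sqrt(11)) + 556) = sqrt(-441 - 3*sqrt(11)) ≈ 21.236*I)
sqrt(h + w(0)) = sqrt(sqrt(-441 - 3*sqrt(11)) - 13*0) = sqrt(sqrt(-441 - 3*sqrt(11)) + 0) = sqrt(sqrt(-441 - 3*sqrt(11))) = (-441 - 3*sqrt(11))**(1/4)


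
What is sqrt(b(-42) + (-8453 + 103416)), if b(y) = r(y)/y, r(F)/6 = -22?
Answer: sqrt(4653341)/7 ≈ 308.17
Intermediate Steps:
r(F) = -132 (r(F) = 6*(-22) = -132)
b(y) = -132/y
sqrt(b(-42) + (-8453 + 103416)) = sqrt(-132/(-42) + (-8453 + 103416)) = sqrt(-132*(-1/42) + 94963) = sqrt(22/7 + 94963) = sqrt(664763/7) = sqrt(4653341)/7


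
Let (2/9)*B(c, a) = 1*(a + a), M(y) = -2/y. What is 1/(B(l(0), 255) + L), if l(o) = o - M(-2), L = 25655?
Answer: 1/27950 ≈ 3.5778e-5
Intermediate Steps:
l(o) = -1 + o (l(o) = o - (-2)/(-2) = o - (-2)*(-1)/2 = o - 1*1 = o - 1 = -1 + o)
B(c, a) = 9*a (B(c, a) = 9*(1*(a + a))/2 = 9*(1*(2*a))/2 = 9*(2*a)/2 = 9*a)
1/(B(l(0), 255) + L) = 1/(9*255 + 25655) = 1/(2295 + 25655) = 1/27950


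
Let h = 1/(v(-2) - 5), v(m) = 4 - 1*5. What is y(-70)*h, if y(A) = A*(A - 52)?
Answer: -4270/3 ≈ -1423.3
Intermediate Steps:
v(m) = -1 (v(m) = 4 - 5 = -1)
y(A) = A*(-52 + A)
h = -⅙ (h = 1/(-1 - 5) = 1/(-6) = -⅙ ≈ -0.16667)
y(-70)*h = -70*(-52 - 70)*(-⅙) = -70*(-122)*(-⅙) = 8540*(-⅙) = -4270/3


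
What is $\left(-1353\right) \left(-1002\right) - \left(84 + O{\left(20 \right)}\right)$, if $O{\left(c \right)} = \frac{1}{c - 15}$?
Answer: $\frac{6778109}{5} \approx 1.3556 \cdot 10^{6}$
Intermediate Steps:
$O{\left(c \right)} = \frac{1}{-15 + c}$
$\left(-1353\right) \left(-1002\right) - \left(84 + O{\left(20 \right)}\right) = \left(-1353\right) \left(-1002\right) - \left(84 + \frac{1}{-15 + 20}\right) = 1355706 - \frac{421}{5} = \frac{6778109}{5}$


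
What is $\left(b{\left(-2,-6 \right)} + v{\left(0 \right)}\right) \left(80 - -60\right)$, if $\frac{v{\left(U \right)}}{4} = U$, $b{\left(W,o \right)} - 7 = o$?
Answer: $140$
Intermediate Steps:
$b{\left(W,o \right)} = 7 + o$
$v{\left(U \right)} = 4 U$
$\left(b{\left(-2,-6 \right)} + v{\left(0 \right)}\right) \left(80 - -60\right) = \left(\left(7 - 6\right) + 4 \cdot 0\right) \left(80 - -60\right) = \left(1 + 0\right) \left(80 + 60\right) = 1 \cdot 140 = 140$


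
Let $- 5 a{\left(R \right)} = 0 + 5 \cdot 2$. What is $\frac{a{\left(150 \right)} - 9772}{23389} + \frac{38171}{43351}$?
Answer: $\frac{67009835}{144848077} \approx 0.46262$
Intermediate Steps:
$a{\left(R \right)} = -2$ ($a{\left(R \right)} = - \frac{0 + 5 \cdot 2}{5} = - \frac{0 + 10}{5} = \left(- \frac{1}{5}\right) 10 = -2$)
$\frac{a{\left(150 \right)} - 9772}{23389} + \frac{38171}{43351} = \frac{-2 - 9772}{23389} + \frac{38171}{43351} = \left(-2 - 9772\right) \frac{1}{23389} + 38171 \cdot \frac{1}{43351} = \left(-9774\right) \frac{1}{23389} + \frac{5453}{6193} = - \frac{9774}{23389} + \frac{5453}{6193} = \frac{67009835}{144848077}$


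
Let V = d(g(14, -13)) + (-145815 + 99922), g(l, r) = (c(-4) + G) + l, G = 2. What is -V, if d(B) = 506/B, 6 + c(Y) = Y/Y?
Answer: 45847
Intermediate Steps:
c(Y) = -5 (c(Y) = -6 + Y/Y = -6 + 1 = -5)
g(l, r) = -3 + l (g(l, r) = (-5 + 2) + l = -3 + l)
V = -45847 (V = 506/(-3 + 14) + (-145815 + 99922) = 506/11 - 45893 = 506*(1/11) - 45893 = 46 - 45893 = -45847)
-V = -1*(-45847) = 45847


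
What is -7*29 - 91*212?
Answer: -19495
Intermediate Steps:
-7*29 - 91*212 = -7*1*29 - 19292 = -7*29 - 19292 = -203 - 19292 = -19495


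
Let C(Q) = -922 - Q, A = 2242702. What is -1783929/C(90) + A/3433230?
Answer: 3063454087547/1737214380 ≈ 1763.4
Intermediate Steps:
-1783929/C(90) + A/3433230 = -1783929/(-922 - 1*90) + 2242702/3433230 = -1783929/(-922 - 90) + 2242702*(1/3433230) = -1783929/(-1012) + 1121351/1716615 = -1783929*(-1/1012) + 1121351/1716615 = 1783929/1012 + 1121351/1716615 = 3063454087547/1737214380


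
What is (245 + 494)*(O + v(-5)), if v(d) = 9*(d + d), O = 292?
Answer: 149278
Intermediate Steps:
v(d) = 18*d (v(d) = 9*(2*d) = 18*d)
(245 + 494)*(O + v(-5)) = (245 + 494)*(292 + 18*(-5)) = 739*(292 - 90) = 739*202 = 149278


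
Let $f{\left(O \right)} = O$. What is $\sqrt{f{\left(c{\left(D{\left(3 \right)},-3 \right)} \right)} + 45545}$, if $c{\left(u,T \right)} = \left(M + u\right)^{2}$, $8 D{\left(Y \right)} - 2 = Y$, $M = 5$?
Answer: $\frac{\sqrt{2916905}}{8} \approx 213.49$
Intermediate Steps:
$D{\left(Y \right)} = \frac{1}{4} + \frac{Y}{8}$
$c{\left(u,T \right)} = \left(5 + u\right)^{2}$
$\sqrt{f{\left(c{\left(D{\left(3 \right)},-3 \right)} \right)} + 45545} = \sqrt{\left(5 + \left(\frac{1}{4} + \frac{1}{8} \cdot 3\right)\right)^{2} + 45545} = \sqrt{\left(5 + \left(\frac{1}{4} + \frac{3}{8}\right)\right)^{2} + 45545} = \sqrt{\left(5 + \frac{5}{8}\right)^{2} + 45545} = \sqrt{\left(\frac{45}{8}\right)^{2} + 45545} = \sqrt{\frac{2025}{64} + 45545} = \sqrt{\frac{2916905}{64}} = \frac{\sqrt{2916905}}{8}$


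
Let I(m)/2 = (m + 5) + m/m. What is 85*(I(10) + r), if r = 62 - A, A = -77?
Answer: 14535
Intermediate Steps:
r = 139 (r = 62 - 1*(-77) = 62 + 77 = 139)
I(m) = 12 + 2*m (I(m) = 2*((m + 5) + m/m) = 2*((5 + m) + 1) = 2*(6 + m) = 12 + 2*m)
85*(I(10) + r) = 85*((12 + 2*10) + 139) = 85*((12 + 20) + 139) = 85*(32 + 139) = 85*171 = 14535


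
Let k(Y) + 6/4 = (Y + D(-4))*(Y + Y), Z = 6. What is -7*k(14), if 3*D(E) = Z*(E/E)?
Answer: -6251/2 ≈ -3125.5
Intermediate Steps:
D(E) = 2 (D(E) = (6*(E/E))/3 = (6*1)/3 = (1/3)*6 = 2)
k(Y) = -3/2 + 2*Y*(2 + Y) (k(Y) = -3/2 + (Y + 2)*(Y + Y) = -3/2 + (2 + Y)*(2*Y) = -3/2 + 2*Y*(2 + Y))
-7*k(14) = -7*(-3/2 + 2*14**2 + 4*14) = -7*(-3/2 + 2*196 + 56) = -7*(-3/2 + 392 + 56) = -7*893/2 = -6251/2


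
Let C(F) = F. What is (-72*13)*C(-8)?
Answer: 7488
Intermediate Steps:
(-72*13)*C(-8) = -72*13*(-8) = -936*(-8) = 7488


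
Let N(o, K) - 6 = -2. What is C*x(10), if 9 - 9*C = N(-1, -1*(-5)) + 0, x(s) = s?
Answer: 50/9 ≈ 5.5556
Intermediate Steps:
N(o, K) = 4 (N(o, K) = 6 - 2 = 4)
C = 5/9 (C = 1 - (4 + 0)/9 = 1 - 1/9*4 = 1 - 4/9 = 5/9 ≈ 0.55556)
C*x(10) = (5/9)*10 = 50/9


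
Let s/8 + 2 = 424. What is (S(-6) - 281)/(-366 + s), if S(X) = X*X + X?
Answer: -251/3010 ≈ -0.083389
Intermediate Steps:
S(X) = X + X² (S(X) = X² + X = X + X²)
s = 3376 (s = -16 + 8*424 = -16 + 3392 = 3376)
(S(-6) - 281)/(-366 + s) = (-6*(1 - 6) - 281)/(-366 + 3376) = (-6*(-5) - 281)/3010 = (30 - 281)*(1/3010) = -251*1/3010 = -251/3010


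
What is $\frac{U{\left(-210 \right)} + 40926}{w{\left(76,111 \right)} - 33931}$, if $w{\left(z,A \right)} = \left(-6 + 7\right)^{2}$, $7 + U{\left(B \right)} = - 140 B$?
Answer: $- \frac{70319}{33930} \approx -2.0725$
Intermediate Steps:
$U{\left(B \right)} = -7 - 140 B$
$w{\left(z,A \right)} = 1$ ($w{\left(z,A \right)} = 1^{2} = 1$)
$\frac{U{\left(-210 \right)} + 40926}{w{\left(76,111 \right)} - 33931} = \frac{\left(-7 - -29400\right) + 40926}{1 - 33931} = \frac{\left(-7 + 29400\right) + 40926}{-33930} = \left(29393 + 40926\right) \left(- \frac{1}{33930}\right) = 70319 \left(- \frac{1}{33930}\right) = - \frac{70319}{33930}$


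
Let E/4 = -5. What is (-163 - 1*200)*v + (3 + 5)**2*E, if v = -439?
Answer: 158077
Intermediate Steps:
E = -20 (E = 4*(-5) = -20)
(-163 - 1*200)*v + (3 + 5)**2*E = (-163 - 1*200)*(-439) + (3 + 5)**2*(-20) = (-163 - 200)*(-439) + 8**2*(-20) = -363*(-439) + 64*(-20) = 159357 - 1280 = 158077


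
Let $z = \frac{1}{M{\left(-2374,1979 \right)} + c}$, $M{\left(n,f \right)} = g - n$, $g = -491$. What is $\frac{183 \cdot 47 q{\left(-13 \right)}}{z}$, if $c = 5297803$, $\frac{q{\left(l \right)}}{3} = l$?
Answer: $-1777721372154$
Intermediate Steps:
$M{\left(n,f \right)} = -491 - n$
$q{\left(l \right)} = 3 l$
$z = \frac{1}{5299686}$ ($z = \frac{1}{\left(-491 - -2374\right) + 5297803} = \frac{1}{\left(-491 + 2374\right) + 5297803} = \frac{1}{1883 + 5297803} = \frac{1}{5299686} \approx 1.8869 \cdot 10^{-7}$)
$\frac{183 \cdot 47 q{\left(-13 \right)}}{z} = 183 \cdot 47 \cdot 3 \left(-13\right) \frac{1}{\frac{1}{5299686}} = 8601 \left(-39\right) 5299686 = \left(-335439\right) 5299686 = -1777721372154$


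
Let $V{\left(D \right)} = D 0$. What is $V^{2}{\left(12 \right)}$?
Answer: $0$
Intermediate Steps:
$V{\left(D \right)} = 0$
$V^{2}{\left(12 \right)} = 0^{2} = 0$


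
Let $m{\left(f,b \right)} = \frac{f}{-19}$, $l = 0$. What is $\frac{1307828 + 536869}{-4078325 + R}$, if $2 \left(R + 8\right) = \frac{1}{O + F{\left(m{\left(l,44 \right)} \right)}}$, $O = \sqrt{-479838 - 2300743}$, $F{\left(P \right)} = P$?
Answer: $\frac{10258658857914 i}{\sqrt{2780581} - 22680270502946 i} \approx -0.45232 + 3.3255 \cdot 10^{-11} i$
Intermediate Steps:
$m{\left(f,b \right)} = - \frac{f}{19}$ ($m{\left(f,b \right)} = f \left(- \frac{1}{19}\right) = - \frac{f}{19}$)
$O = i \sqrt{2780581}$ ($O = \sqrt{-2780581} = i \sqrt{2780581} \approx 1667.5 i$)
$R = -8 - \frac{i \sqrt{2780581}}{5561162}$ ($R = -8 + \frac{1}{2 \left(i \sqrt{2780581} - 0\right)} = -8 + \frac{1}{2 \left(i \sqrt{2780581} + 0\right)} = -8 + \frac{1}{2 i \sqrt{2780581}} = -8 + \frac{\left(- \frac{1}{2780581}\right) i \sqrt{2780581}}{2} = -8 - \frac{i \sqrt{2780581}}{5561162} \approx -8.0 - 0.00029985 i$)
$\frac{1307828 + 536869}{-4078325 + R} = \frac{1307828 + 536869}{-4078325 - \left(8 + \frac{i \sqrt{2780581}}{5561162}\right)} = \frac{1844697}{-4078333 - \frac{i \sqrt{2780581}}{5561162}}$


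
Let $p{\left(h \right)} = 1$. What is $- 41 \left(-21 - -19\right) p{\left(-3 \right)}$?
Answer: $82$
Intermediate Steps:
$- 41 \left(-21 - -19\right) p{\left(-3 \right)} = - 41 \left(-21 - -19\right) 1 = - 41 \left(-21 + 19\right) 1 = \left(-41\right) \left(-2\right) 1 = 82 \cdot 1 = 82$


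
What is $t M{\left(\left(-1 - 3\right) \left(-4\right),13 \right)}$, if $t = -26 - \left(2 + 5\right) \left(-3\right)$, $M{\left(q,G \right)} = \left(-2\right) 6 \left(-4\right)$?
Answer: $-240$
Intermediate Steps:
$M{\left(q,G \right)} = 48$ ($M{\left(q,G \right)} = \left(-12\right) \left(-4\right) = 48$)
$t = -5$ ($t = -26 - 7 \left(-3\right) = -26 - -21 = -26 + 21 = -5$)
$t M{\left(\left(-1 - 3\right) \left(-4\right),13 \right)} = \left(-5\right) 48 = -240$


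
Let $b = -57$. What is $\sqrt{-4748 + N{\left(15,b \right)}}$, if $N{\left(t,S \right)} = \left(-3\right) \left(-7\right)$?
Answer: $i \sqrt{4727} \approx 68.753 i$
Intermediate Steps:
$N{\left(t,S \right)} = 21$
$\sqrt{-4748 + N{\left(15,b \right)}} = \sqrt{-4748 + 21} = \sqrt{-4727} = i \sqrt{4727}$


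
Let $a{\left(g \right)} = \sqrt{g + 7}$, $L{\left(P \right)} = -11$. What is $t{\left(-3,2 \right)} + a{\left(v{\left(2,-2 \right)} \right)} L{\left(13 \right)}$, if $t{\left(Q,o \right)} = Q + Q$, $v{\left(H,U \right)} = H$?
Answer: $-39$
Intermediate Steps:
$t{\left(Q,o \right)} = 2 Q$
$a{\left(g \right)} = \sqrt{7 + g}$
$t{\left(-3,2 \right)} + a{\left(v{\left(2,-2 \right)} \right)} L{\left(13 \right)} = 2 \left(-3\right) + \sqrt{7 + 2} \left(-11\right) = -6 + \sqrt{9} \left(-11\right) = -6 + 3 \left(-11\right) = -6 - 33 = -39$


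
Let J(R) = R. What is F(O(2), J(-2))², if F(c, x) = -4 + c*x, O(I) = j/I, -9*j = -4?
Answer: 1600/81 ≈ 19.753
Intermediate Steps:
j = 4/9 (j = -⅑*(-4) = 4/9 ≈ 0.44444)
O(I) = 4/(9*I)
F(O(2), J(-2))² = (-4 + ((4/9)/2)*(-2))² = (-4 + ((4/9)*(½))*(-2))² = (-4 + (2/9)*(-2))² = (-4 - 4/9)² = (-40/9)² = 1600/81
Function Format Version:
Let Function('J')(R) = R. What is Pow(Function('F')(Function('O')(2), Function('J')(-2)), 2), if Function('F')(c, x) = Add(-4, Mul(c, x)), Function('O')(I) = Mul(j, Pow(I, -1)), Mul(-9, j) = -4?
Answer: Rational(1600, 81) ≈ 19.753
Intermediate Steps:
j = Rational(4, 9) (j = Mul(Rational(-1, 9), -4) = Rational(4, 9) ≈ 0.44444)
Function('O')(I) = Mul(Rational(4, 9), Pow(I, -1))
Pow(Function('F')(Function('O')(2), Function('J')(-2)), 2) = Pow(Add(-4, Mul(Mul(Rational(4, 9), Pow(2, -1)), -2)), 2) = Pow(Add(-4, Mul(Mul(Rational(4, 9), Rational(1, 2)), -2)), 2) = Pow(Add(-4, Mul(Rational(2, 9), -2)), 2) = Pow(Add(-4, Rational(-4, 9)), 2) = Pow(Rational(-40, 9), 2) = Rational(1600, 81)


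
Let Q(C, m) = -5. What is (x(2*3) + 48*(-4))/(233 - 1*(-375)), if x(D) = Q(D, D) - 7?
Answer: -51/152 ≈ -0.33553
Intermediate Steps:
x(D) = -12 (x(D) = -5 - 7 = -12)
(x(2*3) + 48*(-4))/(233 - 1*(-375)) = (-12 + 48*(-4))/(233 - 1*(-375)) = (-12 - 192)/(233 + 375) = -204/608 = -204*1/608 = -51/152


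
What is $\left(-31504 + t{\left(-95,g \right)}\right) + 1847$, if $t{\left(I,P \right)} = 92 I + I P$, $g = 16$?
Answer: $-39917$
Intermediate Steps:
$\left(-31504 + t{\left(-95,g \right)}\right) + 1847 = \left(-31504 - 95 \left(92 + 16\right)\right) + 1847 = \left(-31504 - 10260\right) + 1847 = -41764 + 1847 = -39917$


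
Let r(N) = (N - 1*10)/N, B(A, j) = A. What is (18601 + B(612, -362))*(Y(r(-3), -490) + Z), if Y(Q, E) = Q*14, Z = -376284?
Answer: -21685136710/3 ≈ -7.2284e+9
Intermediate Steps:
r(N) = (-10 + N)/N (r(N) = (N - 10)/N = (-10 + N)/N)
Y(Q, E) = 14*Q
(18601 + B(612, -362))*(Y(r(-3), -490) + Z) = (18601 + 612)*(14*((-10 - 3)/(-3)) - 376284) = 19213*(14*(-⅓*(-13)) - 376284) = 19213*(14*(13/3) - 376284) = 19213*(182/3 - 376284) = 19213*(-1128670/3) = -21685136710/3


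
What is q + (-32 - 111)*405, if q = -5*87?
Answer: -58350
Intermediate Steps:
q = -435
q + (-32 - 111)*405 = -435 + (-32 - 111)*405 = -435 - 143*405 = -435 - 57915 = -58350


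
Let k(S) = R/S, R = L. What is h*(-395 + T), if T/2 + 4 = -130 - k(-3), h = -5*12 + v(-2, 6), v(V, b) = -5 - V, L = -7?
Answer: 42063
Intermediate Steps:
R = -7
k(S) = -7/S
h = -63 (h = -5*12 + (-5 - 1*(-2)) = -60 + (-5 + 2) = -60 - 3 = -63)
T = -818/3 (T = -8 + 2*(-130 - (-7)/(-3)) = -8 + 2*(-130 - (-7)*(-1)/3) = -8 + 2*(-130 - 1*7/3) = -8 + 2*(-130 - 7/3) = -8 + 2*(-397/3) = -8 - 794/3 = -818/3 ≈ -272.67)
h*(-395 + T) = -63*(-395 - 818/3) = -63*(-2003/3) = 42063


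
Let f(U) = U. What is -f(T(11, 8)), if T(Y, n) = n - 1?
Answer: -7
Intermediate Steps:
T(Y, n) = -1 + n
-f(T(11, 8)) = -(-1 + 8) = -1*7 = -7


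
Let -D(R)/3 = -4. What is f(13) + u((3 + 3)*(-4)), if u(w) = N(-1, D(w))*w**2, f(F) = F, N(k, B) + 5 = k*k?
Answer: -2291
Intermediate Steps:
D(R) = 12 (D(R) = -3*(-4) = 12)
N(k, B) = -5 + k**2 (N(k, B) = -5 + k*k = -5 + k**2)
u(w) = -4*w**2 (u(w) = (-5 + (-1)**2)*w**2 = (-5 + 1)*w**2 = -4*w**2)
f(13) + u((3 + 3)*(-4)) = 13 - 4*16*(3 + 3)**2 = 13 - 4*(6*(-4))**2 = 13 - 4*(-24)**2 = 13 - 4*576 = 13 - 2304 = -2291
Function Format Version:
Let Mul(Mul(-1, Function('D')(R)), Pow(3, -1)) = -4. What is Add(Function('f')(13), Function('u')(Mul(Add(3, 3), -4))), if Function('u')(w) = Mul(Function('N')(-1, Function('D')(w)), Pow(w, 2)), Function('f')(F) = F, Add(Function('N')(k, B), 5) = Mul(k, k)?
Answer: -2291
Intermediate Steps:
Function('D')(R) = 12 (Function('D')(R) = Mul(-3, -4) = 12)
Function('N')(k, B) = Add(-5, Pow(k, 2)) (Function('N')(k, B) = Add(-5, Mul(k, k)) = Add(-5, Pow(k, 2)))
Function('u')(w) = Mul(-4, Pow(w, 2)) (Function('u')(w) = Mul(Add(-5, Pow(-1, 2)), Pow(w, 2)) = Mul(Add(-5, 1), Pow(w, 2)) = Mul(-4, Pow(w, 2)))
Add(Function('f')(13), Function('u')(Mul(Add(3, 3), -4))) = Add(13, Mul(-4, Pow(Mul(Add(3, 3), -4), 2))) = Add(13, Mul(-4, Pow(Mul(6, -4), 2))) = Add(13, Mul(-4, Pow(-24, 2))) = Add(13, Mul(-4, 576)) = Add(13, -2304) = -2291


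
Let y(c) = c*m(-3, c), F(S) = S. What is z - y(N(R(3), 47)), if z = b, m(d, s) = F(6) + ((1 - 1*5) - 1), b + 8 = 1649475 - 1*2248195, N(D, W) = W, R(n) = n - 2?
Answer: -598775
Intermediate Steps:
R(n) = -2 + n
b = -598728 (b = -8 + (1649475 - 1*2248195) = -8 + (1649475 - 2248195) = -8 - 598720 = -598728)
m(d, s) = 1 (m(d, s) = 6 + ((1 - 1*5) - 1) = 6 + ((1 - 5) - 1) = 6 + (-4 - 1) = 6 - 5 = 1)
y(c) = c (y(c) = c*1 = c)
z = -598728
z - y(N(R(3), 47)) = -598728 - 1*47 = -598728 - 47 = -598775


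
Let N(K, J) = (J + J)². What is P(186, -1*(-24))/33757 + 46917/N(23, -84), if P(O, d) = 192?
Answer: 176577353/105861952 ≈ 1.6680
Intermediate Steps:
N(K, J) = 4*J² (N(K, J) = (2*J)² = 4*J²)
P(186, -1*(-24))/33757 + 46917/N(23, -84) = 192/33757 + 46917/((4*(-84)²)) = 192*(1/33757) + 46917/((4*7056)) = 192/33757 + 46917/28224 = 192/33757 + 46917*(1/28224) = 192/33757 + 5213/3136 = 176577353/105861952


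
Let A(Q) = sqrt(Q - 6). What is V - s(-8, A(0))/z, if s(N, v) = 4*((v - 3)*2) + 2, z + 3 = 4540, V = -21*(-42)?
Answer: 4001656/4537 - 8*I*sqrt(6)/4537 ≈ 882.0 - 0.0043191*I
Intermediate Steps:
A(Q) = sqrt(-6 + Q)
V = 882
z = 4537 (z = -3 + 4540 = 4537)
s(N, v) = -22 + 8*v (s(N, v) = 4*((-3 + v)*2) + 2 = 4*(-6 + 2*v) + 2 = (-24 + 8*v) + 2 = -22 + 8*v)
V - s(-8, A(0))/z = 882 - (-22 + 8*sqrt(-6 + 0))/4537 = 882 - (-22 + 8*sqrt(-6))/4537 = 882 - (-22 + 8*(I*sqrt(6)))/4537 = 882 - (-22 + 8*I*sqrt(6))/4537 = 882 - (-22/4537 + 8*I*sqrt(6)/4537) = 882 + (22/4537 - 8*I*sqrt(6)/4537) = 4001656/4537 - 8*I*sqrt(6)/4537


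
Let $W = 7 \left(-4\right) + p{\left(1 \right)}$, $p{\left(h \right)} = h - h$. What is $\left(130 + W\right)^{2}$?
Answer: $10404$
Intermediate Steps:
$p{\left(h \right)} = 0$
$W = -28$ ($W = 7 \left(-4\right) + 0 = -28 + 0 = -28$)
$\left(130 + W\right)^{2} = \left(130 - 28\right)^{2} = 102^{2} = 10404$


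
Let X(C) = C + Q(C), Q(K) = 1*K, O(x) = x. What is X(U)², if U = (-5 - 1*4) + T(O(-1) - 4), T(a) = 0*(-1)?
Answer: 324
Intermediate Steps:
Q(K) = K
T(a) = 0
U = -9 (U = (-5 - 1*4) + 0 = (-5 - 4) + 0 = -9 + 0 = -9)
X(C) = 2*C (X(C) = C + C = 2*C)
X(U)² = (2*(-9))² = (-18)² = 324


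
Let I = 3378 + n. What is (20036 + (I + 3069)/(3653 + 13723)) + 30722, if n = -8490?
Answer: 293989655/5792 ≈ 50758.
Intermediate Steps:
I = -5112 (I = 3378 - 8490 = -5112)
(20036 + (I + 3069)/(3653 + 13723)) + 30722 = (20036 + (-5112 + 3069)/(3653 + 13723)) + 30722 = (20036 - 2043/17376) + 30722 = (20036 - 2043*1/17376) + 30722 = (20036 - 681/5792) + 30722 = 116047831/5792 + 30722 = 293989655/5792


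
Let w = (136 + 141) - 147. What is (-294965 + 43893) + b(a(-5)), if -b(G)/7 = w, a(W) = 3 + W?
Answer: -251982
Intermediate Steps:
w = 130 (w = 277 - 147 = 130)
b(G) = -910 (b(G) = -7*130 = -910)
(-294965 + 43893) + b(a(-5)) = (-294965 + 43893) - 910 = -251072 - 910 = -251982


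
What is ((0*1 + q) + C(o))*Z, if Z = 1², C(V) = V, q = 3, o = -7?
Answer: -4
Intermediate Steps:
Z = 1
((0*1 + q) + C(o))*Z = ((0*1 + 3) - 7)*1 = ((0 + 3) - 7)*1 = (3 - 7)*1 = -4*1 = -4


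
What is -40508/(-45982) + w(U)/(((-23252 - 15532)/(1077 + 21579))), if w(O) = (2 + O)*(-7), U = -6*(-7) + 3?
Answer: 448323955/2322091 ≈ 193.07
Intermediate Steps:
U = 45 (U = 42 + 3 = 45)
w(O) = -14 - 7*O
-40508/(-45982) + w(U)/(((-23252 - 15532)/(1077 + 21579))) = -40508/(-45982) + (-14 - 7*45)/(((-23252 - 15532)/(1077 + 21579))) = -40508*(-1/45982) + (-14 - 315)/((-38784/22656)) = 20254/22991 - 329/((-38784*1/22656)) = 20254/22991 - 329/(-101/59) = 20254/22991 - 329*(-59/101) = 20254/22991 + 19411/101 = 448323955/2322091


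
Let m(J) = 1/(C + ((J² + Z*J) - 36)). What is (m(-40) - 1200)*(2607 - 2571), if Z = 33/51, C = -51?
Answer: -121348732/2809 ≈ -43200.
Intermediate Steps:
Z = 11/17 (Z = 33*(1/51) = 11/17 ≈ 0.64706)
m(J) = 1/(-87 + J² + 11*J/17) (m(J) = 1/(-51 + ((J² + 11*J/17) - 36)) = 1/(-51 + (-36 + J² + 11*J/17)) = 1/(-87 + J² + 11*J/17))
(m(-40) - 1200)*(2607 - 2571) = (17/(-1479 + 11*(-40) + 17*(-40)²) - 1200)*(2607 - 2571) = (17/(-1479 - 440 + 17*1600) - 1200)*36 = (17/(-1479 - 440 + 27200) - 1200)*36 = (17/25281 - 1200)*36 = -30337183/25281*36 = -121348732/2809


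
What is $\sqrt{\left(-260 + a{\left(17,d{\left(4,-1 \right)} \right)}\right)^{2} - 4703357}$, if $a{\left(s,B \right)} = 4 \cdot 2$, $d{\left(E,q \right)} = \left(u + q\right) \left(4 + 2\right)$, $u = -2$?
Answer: $i \sqrt{4639853} \approx 2154.0 i$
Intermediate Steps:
$d{\left(E,q \right)} = -12 + 6 q$ ($d{\left(E,q \right)} = \left(-2 + q\right) \left(4 + 2\right) = \left(-2 + q\right) 6 = -12 + 6 q$)
$a{\left(s,B \right)} = 8$
$\sqrt{\left(-260 + a{\left(17,d{\left(4,-1 \right)} \right)}\right)^{2} - 4703357} = \sqrt{\left(-260 + 8\right)^{2} - 4703357} = \sqrt{\left(-252\right)^{2} - 4703357} = \sqrt{63504 - 4703357} = \sqrt{-4639853} = i \sqrt{4639853}$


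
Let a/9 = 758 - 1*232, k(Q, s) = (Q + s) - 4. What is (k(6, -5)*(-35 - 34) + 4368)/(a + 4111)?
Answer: 15/29 ≈ 0.51724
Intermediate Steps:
k(Q, s) = -4 + Q + s
a = 4734 (a = 9*(758 - 1*232) = 9*(758 - 232) = 9*526 = 4734)
(k(6, -5)*(-35 - 34) + 4368)/(a + 4111) = ((-4 + 6 - 5)*(-35 - 34) + 4368)/(4734 + 4111) = (-3*(-69) + 4368)/8845 = (207 + 4368)*(1/8845) = 4575*(1/8845) = 15/29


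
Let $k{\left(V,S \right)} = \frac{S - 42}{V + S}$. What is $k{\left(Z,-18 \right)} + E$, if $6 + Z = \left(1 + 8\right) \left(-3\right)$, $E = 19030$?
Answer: $\frac{323530}{17} \approx 19031.0$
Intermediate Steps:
$Z = -33$ ($Z = -6 + \left(1 + 8\right) \left(-3\right) = -6 + 9 \left(-3\right) = -6 - 27 = -33$)
$k{\left(V,S \right)} = \frac{-42 + S}{S + V}$ ($k{\left(V,S \right)} = \frac{S + \left(-47 + 5\right)}{S + V} = \frac{S - 42}{S + V} = \frac{-42 + S}{S + V}$)
$k{\left(Z,-18 \right)} + E = \frac{-42 - 18}{-18 - 33} + 19030 = \frac{1}{-51} \left(-60\right) + 19030 = \left(- \frac{1}{51}\right) \left(-60\right) + 19030 = \frac{20}{17} + 19030 = \frac{323530}{17}$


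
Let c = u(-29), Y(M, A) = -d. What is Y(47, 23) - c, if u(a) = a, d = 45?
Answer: -16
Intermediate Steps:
Y(M, A) = -45 (Y(M, A) = -1*45 = -45)
c = -29
Y(47, 23) - c = -45 - 1*(-29) = -45 + 29 = -16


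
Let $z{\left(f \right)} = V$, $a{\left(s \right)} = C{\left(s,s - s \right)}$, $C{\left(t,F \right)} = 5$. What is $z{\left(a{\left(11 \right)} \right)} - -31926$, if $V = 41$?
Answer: $31967$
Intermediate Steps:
$a{\left(s \right)} = 5$
$z{\left(f \right)} = 41$
$z{\left(a{\left(11 \right)} \right)} - -31926 = 41 - -31926 = 41 + 31926 = 31967$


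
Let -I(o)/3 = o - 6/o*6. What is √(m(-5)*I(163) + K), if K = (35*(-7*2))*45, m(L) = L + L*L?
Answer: I*√845339190/163 ≈ 178.37*I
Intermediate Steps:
m(L) = L + L²
K = -22050 (K = (35*(-14))*45 = -490*45 = -22050)
I(o) = -3*o + 108/o (I(o) = -3*(o - 6/o*6) = -3*(o - 36/o) = -3*o + 108/o)
√(m(-5)*I(163) + K) = √((-5*(1 - 5))*(-3*163 + 108/163) - 22050) = √((-5*(-4))*(-489 + 108*(1/163)) - 22050) = √(20*(-489 + 108/163) - 22050) = √(20*(-79599/163) - 22050) = √(-1591980/163 - 22050) = √(-5186130/163) = I*√845339190/163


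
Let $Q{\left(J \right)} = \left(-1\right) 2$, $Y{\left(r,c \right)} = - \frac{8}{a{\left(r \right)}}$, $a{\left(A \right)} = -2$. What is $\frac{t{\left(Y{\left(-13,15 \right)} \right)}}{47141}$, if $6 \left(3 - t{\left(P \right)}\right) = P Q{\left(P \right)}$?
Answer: $\frac{13}{141423} \approx 9.1923 \cdot 10^{-5}$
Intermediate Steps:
$Y{\left(r,c \right)} = 4$ ($Y{\left(r,c \right)} = - \frac{8}{-2} = \left(-8\right) \left(- \frac{1}{2}\right) = 4$)
$Q{\left(J \right)} = -2$
$t{\left(P \right)} = 3 + \frac{P}{3}$ ($t{\left(P \right)} = 3 - \frac{P \left(-2\right)}{6} = 3 - \frac{\left(-2\right) P}{6} = 3 + \frac{P}{3}$)
$\frac{t{\left(Y{\left(-13,15 \right)} \right)}}{47141} = \frac{3 + \frac{1}{3} \cdot 4}{47141} = \left(3 + \frac{4}{3}\right) \frac{1}{47141} = \frac{13}{3} \cdot \frac{1}{47141} = \frac{13}{141423}$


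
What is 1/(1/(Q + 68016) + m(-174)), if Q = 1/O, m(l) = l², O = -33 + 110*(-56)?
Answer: 421223087/12752950188205 ≈ 3.3029e-5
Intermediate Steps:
O = -6193 (O = -33 - 6160 = -6193)
Q = -1/6193 (Q = 1/(-6193) = -1/6193 ≈ -0.00016147)
1/(1/(Q + 68016) + m(-174)) = 1/(1/(-1/6193 + 68016) + (-174)²) = 1/(1/(421223087/6193) + 30276) = 1/(6193/421223087 + 30276) = 1/(12752950188205/421223087) = 421223087/12752950188205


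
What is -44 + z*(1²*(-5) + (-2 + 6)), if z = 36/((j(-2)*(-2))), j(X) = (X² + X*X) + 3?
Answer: -466/11 ≈ -42.364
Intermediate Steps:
j(X) = 3 + 2*X² (j(X) = (X² + X²) + 3 = 2*X² + 3 = 3 + 2*X²)
z = -18/11 (z = 36/(((3 + 2*(-2)²)*(-2))) = 36/(((3 + 2*4)*(-2))) = 36/(((3 + 8)*(-2))) = 36/((11*(-2))) = 36/(-22) = 36*(-1/22) = -18/11 ≈ -1.6364)
-44 + z*(1²*(-5) + (-2 + 6)) = -44 - 18*(1²*(-5) + (-2 + 6))/11 = -44 - 18*(1*(-5) + 4)/11 = -44 - 18*(-5 + 4)/11 = -44 - 18/11*(-1) = -44 + 18/11 = -466/11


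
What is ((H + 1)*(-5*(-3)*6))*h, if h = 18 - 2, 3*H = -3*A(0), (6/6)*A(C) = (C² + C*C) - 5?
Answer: 8640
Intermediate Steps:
A(C) = -5 + 2*C² (A(C) = (C² + C*C) - 5 = (C² + C²) - 5 = 2*C² - 5 = -5 + 2*C²)
H = 5 (H = (-3*(-5 + 2*0²))/3 = (-3*(-5 + 2*0))/3 = (-3*(-5 + 0))/3 = (-3*(-5))/3 = (⅓)*15 = 5)
h = 16
((H + 1)*(-5*(-3)*6))*h = ((5 + 1)*(-5*(-3)*6))*16 = (6*(15*6))*16 = (6*90)*16 = 540*16 = 8640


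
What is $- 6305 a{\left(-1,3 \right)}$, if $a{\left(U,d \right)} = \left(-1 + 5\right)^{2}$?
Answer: $-100880$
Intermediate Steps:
$a{\left(U,d \right)} = 16$ ($a{\left(U,d \right)} = 4^{2} = 16$)
$- 6305 a{\left(-1,3 \right)} = \left(-6305\right) 16 = -100880$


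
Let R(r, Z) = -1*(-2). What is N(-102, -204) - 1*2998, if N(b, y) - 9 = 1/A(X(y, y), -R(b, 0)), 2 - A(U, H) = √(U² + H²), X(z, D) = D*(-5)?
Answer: -1554877801/520200 - √260101/520200 ≈ -2989.0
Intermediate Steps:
R(r, Z) = 2
X(z, D) = -5*D
A(U, H) = 2 - √(H² + U²) (A(U, H) = 2 - √(U² + H²) = 2 - √(H² + U²))
N(b, y) = 9 + 1/(2 - √(4 + 25*y²)) (N(b, y) = 9 + 1/(2 - √((-1*2)² + (-5*y)²)) = 9 + 1/(2 - √((-2)² + 25*y²)) = 9 + 1/(2 - √(4 + 25*y²)))
N(-102, -204) - 1*2998 = (-19 + 9*√(4 + 25*(-204)²))/(-2 + √(4 + 25*(-204)²)) - 1*2998 = (-19 + 9*√(4 + 25*41616))/(-2 + √(4 + 25*41616)) - 2998 = (-19 + 9*√(4 + 1040400))/(-2 + √(4 + 1040400)) - 2998 = (-19 + 9*√1040404)/(-2 + √1040404) - 2998 = (-19 + 9*(2*√260101))/(-2 + 2*√260101) - 2998 = (-19 + 18*√260101)/(-2 + 2*√260101) - 2998 = -2998 + (-19 + 18*√260101)/(-2 + 2*√260101)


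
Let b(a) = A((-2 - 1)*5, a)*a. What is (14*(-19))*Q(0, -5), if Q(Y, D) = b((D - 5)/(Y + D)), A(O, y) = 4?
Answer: -2128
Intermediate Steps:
b(a) = 4*a
Q(Y, D) = 4*(-5 + D)/(D + Y) (Q(Y, D) = 4*((D - 5)/(Y + D)) = 4*((-5 + D)/(D + Y)) = 4*(-5 + D)/(D + Y))
(14*(-19))*Q(0, -5) = (14*(-19))*(4*(-5 - 5)/(-5 + 0)) = -1064*(-10)/(-5) = -1064*(-1)*(-10)/5 = -266*8 = -2128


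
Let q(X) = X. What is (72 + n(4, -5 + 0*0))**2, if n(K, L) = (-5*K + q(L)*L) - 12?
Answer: 4225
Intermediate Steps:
n(K, L) = -12 + L**2 - 5*K (n(K, L) = (-5*K + L*L) - 12 = (-5*K + L**2) - 12 = (L**2 - 5*K) - 12 = -12 + L**2 - 5*K)
(72 + n(4, -5 + 0*0))**2 = (72 + (-12 + (-5 + 0*0)**2 - 5*4))**2 = (72 + (-12 + (-5 + 0)**2 - 20))**2 = (72 + (-12 + (-5)**2 - 20))**2 = (72 + (-12 + 25 - 20))**2 = (72 - 7)**2 = 65**2 = 4225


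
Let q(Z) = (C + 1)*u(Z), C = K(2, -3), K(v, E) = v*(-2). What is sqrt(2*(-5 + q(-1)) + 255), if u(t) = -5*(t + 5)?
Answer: sqrt(365) ≈ 19.105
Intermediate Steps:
K(v, E) = -2*v
u(t) = -25 - 5*t (u(t) = -5*(5 + t) = -25 - 5*t)
C = -4 (C = -2*2 = -4)
q(Z) = 75 + 15*Z (q(Z) = (-4 + 1)*(-25 - 5*Z) = -3*(-25 - 5*Z) = 75 + 15*Z)
sqrt(2*(-5 + q(-1)) + 255) = sqrt(2*(-5 + (75 + 15*(-1))) + 255) = sqrt(2*(-5 + (75 - 15)) + 255) = sqrt(2*(-5 + 60) + 255) = sqrt(2*55 + 255) = sqrt(110 + 255) = sqrt(365)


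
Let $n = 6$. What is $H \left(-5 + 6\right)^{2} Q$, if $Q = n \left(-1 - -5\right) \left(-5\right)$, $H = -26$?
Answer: $3120$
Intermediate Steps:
$Q = -120$ ($Q = 6 \left(-1 - -5\right) \left(-5\right) = 6 \left(-1 + 5\right) \left(-5\right) = 6 \cdot 4 \left(-5\right) = 24 \left(-5\right) = -120$)
$H \left(-5 + 6\right)^{2} Q = - 26 \left(-5 + 6\right)^{2} \left(-120\right) = - 26 \cdot 1^{2} \left(-120\right) = \left(-26\right) 1 \left(-120\right) = \left(-26\right) \left(-120\right) = 3120$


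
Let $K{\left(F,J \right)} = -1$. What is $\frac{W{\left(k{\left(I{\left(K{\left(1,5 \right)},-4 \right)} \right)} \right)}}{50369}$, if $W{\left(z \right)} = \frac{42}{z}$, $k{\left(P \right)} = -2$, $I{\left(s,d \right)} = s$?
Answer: $- \frac{21}{50369} \approx -0.00041692$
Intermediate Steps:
$\frac{W{\left(k{\left(I{\left(K{\left(1,5 \right)},-4 \right)} \right)} \right)}}{50369} = \frac{42 \frac{1}{-2}}{50369} = 42 \left(- \frac{1}{2}\right) \frac{1}{50369} = \left(-21\right) \frac{1}{50369} = - \frac{21}{50369}$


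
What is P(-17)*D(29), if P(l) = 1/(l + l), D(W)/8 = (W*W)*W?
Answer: -97556/17 ≈ -5738.6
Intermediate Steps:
D(W) = 8*W³ (D(W) = 8*((W*W)*W) = 8*(W²*W) = 8*W³)
P(l) = 1/(2*l)
P(-17)*D(29) = ((½)/(-17))*(8*29³) = ((½)*(-1/17))*(8*24389) = -1/34*195112 = -97556/17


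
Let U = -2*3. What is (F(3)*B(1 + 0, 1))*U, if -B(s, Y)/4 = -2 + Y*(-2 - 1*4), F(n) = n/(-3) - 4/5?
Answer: 1728/5 ≈ 345.60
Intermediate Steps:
F(n) = -4/5 - n/3 (F(n) = n*(-1/3) - 4*1/5 = -n/3 - 4/5 = -4/5 - n/3)
U = -6
B(s, Y) = 8 + 24*Y (B(s, Y) = -4*(-2 + Y*(-2 - 1*4)) = -4*(-2 + Y*(-2 - 4)) = -4*(-2 + Y*(-6)) = -4*(-2 - 6*Y) = 8 + 24*Y)
(F(3)*B(1 + 0, 1))*U = ((-4/5 - 1/3*3)*(8 + 24*1))*(-6) = ((-4/5 - 1)*(8 + 24))*(-6) = -9/5*32*(-6) = -288/5*(-6) = 1728/5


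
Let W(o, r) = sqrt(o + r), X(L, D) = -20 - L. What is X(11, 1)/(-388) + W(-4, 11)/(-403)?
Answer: 31/388 - sqrt(7)/403 ≈ 0.073332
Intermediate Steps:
X(11, 1)/(-388) + W(-4, 11)/(-403) = (-20 - 1*11)/(-388) + sqrt(-4 + 11)/(-403) = (-20 - 11)*(-1/388) + sqrt(7)*(-1/403) = -31*(-1/388) - sqrt(7)/403 = 31/388 - sqrt(7)/403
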